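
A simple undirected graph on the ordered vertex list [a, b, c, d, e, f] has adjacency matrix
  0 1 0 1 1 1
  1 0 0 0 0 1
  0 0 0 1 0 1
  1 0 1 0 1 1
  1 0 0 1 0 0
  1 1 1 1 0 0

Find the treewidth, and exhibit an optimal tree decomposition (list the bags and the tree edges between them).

Treewidth 2.
One optimal decomposition is:
Bags: B1 = {a, d, f}  B2 = {a, d, e}  B3 = {a, b, f}  B4 = {c, d, f}
Tree: B1–B2, B1–B3, B1–B4

Each bag holds 3 vertices, so the decomposition has width 2, which upper-bounds the treewidth. On the other hand G contains the 3-clique {c, d, f}. A clique must lie in a single bag of any decomposition, so no decomposition can have width below 2. Therefore the treewidth is 2.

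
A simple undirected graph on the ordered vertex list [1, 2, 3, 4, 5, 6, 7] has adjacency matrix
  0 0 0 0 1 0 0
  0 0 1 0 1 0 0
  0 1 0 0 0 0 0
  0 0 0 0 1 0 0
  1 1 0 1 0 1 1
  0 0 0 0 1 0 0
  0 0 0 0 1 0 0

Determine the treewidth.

A width-1 tree decomposition is:
Bags: B1 = {2, 5}  B2 = {1, 5}  B3 = {4, 5}  B4 = {5, 7}  B5 = {2, 3}  B6 = {5, 6}
Tree: B1–B2, B2–B3, B1–B4, B1–B5, B3–B6
The largest bag has 2 vertices, giving width 1; this decomposition certifies tw(G) ≤ 1. Since G has at least one edge (e.g. 5–2), it is not an edgeless graph, so tw(G) ≥ 1. Combining the bounds, tw(G) = 1.

1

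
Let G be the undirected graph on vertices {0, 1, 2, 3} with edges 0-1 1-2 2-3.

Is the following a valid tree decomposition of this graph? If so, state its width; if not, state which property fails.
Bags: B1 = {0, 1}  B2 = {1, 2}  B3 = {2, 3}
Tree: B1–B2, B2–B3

Yes; width 1.

Checking the three conditions: (i) the bags cover all of {0, 1, 2, 3}; (ii) for each edge, some bag contains both endpoints; (iii) the bags containing any fixed vertex form a subtree. All hold, so the decomposition is valid with width 2 − 1 = 1.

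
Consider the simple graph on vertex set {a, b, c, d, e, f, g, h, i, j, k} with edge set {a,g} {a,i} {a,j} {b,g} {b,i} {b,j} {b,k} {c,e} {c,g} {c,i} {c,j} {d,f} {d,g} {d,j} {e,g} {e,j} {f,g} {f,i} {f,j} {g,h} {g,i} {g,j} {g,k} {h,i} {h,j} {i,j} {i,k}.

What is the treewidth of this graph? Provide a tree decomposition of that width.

Treewidth 3.
One optimal decomposition is:
Bags: B1 = {c, g, i, j}  B2 = {b, g, i, j}  B3 = {b, g, i, k}  B4 = {g, h, i, j}  B5 = {f, g, i, j}  B6 = {a, g, i, j}  B7 = {c, e, g, j}  B8 = {d, f, g, j}
Tree: B1–B2, B2–B3, B1–B4, B2–B5, B2–B6, B1–B7, B5–B8

Every bag has size at most 4, so the width is 4 − 1 = 3 and tw(G) ≤ 3. Conversely, {d, f, g, j} is a clique of size 4, and the vertices of any clique must share a bag in every tree decomposition; so some bag has ≥ 4 vertices and tw(G) ≥ 3. The upper and lower bounds meet at 3, so that is the treewidth.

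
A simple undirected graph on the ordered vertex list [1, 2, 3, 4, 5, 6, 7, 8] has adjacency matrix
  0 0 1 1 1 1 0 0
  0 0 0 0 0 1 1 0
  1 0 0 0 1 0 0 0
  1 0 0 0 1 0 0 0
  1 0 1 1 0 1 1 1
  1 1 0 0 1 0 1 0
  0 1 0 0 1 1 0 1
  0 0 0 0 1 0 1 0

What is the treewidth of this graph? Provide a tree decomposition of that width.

The largest bag has 3 vertices, giving width 2; this decomposition certifies tw(G) ≤ 2. Conversely, {2, 6, 7} is a clique of size 3, and the vertices of any clique must share a bag in every tree decomposition; so some bag has ≥ 3 vertices and tw(G) ≥ 2. Therefore the treewidth is 2.

Treewidth 2.
One optimal decomposition is:
Bags: B1 = {1, 5, 6}  B2 = {5, 6, 7}  B3 = {1, 4, 5}  B4 = {1, 3, 5}  B5 = {5, 7, 8}  B6 = {2, 6, 7}
Tree: B1–B2, B1–B3, B3–B4, B2–B5, B2–B6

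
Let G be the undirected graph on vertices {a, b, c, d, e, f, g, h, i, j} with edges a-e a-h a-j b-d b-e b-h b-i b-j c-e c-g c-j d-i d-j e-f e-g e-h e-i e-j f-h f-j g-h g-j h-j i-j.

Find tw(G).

A width-3 tree decomposition is:
Bags: B1 = {b, e, i, j}  B2 = {b, e, h, j}  B3 = {e, f, h, j}  B4 = {a, e, h, j}  B5 = {b, d, i, j}  B6 = {e, g, h, j}  B7 = {c, e, g, j}
Tree: B1–B2, B2–B3, B3–B4, B1–B5, B4–B6, B6–B7
The largest bag has 4 vertices, giving width 3; this decomposition certifies tw(G) ≤ 3. For the lower bound, the 4 vertices {b, d, i, j} are pairwise adjacent, and any tree decomposition puts a clique entirely inside one bag — forcing width ≥ 3. Hence tw(G) = 3 exactly.

3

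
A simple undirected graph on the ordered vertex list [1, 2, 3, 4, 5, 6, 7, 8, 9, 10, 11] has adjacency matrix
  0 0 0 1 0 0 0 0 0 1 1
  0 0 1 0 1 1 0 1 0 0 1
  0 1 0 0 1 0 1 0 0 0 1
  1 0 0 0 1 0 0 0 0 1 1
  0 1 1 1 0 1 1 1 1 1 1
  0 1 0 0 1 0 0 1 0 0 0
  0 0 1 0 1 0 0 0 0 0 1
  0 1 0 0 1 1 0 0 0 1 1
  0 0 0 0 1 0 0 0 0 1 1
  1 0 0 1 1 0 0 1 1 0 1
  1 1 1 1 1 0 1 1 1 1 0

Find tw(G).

A width-3 tree decomposition is:
Bags: B1 = {5, 8, 10, 11}  B2 = {2, 5, 8, 11}  B3 = {4, 5, 10, 11}  B4 = {2, 5, 6, 8}  B5 = {1, 4, 10, 11}  B6 = {2, 3, 5, 11}  B7 = {5, 9, 10, 11}  B8 = {3, 5, 7, 11}
Tree: B1–B2, B1–B3, B2–B4, B3–B5, B2–B6, B3–B7, B6–B8
The largest bag has 4 vertices, giving width 3; this decomposition certifies tw(G) ≤ 3. On the other hand G contains the 4-clique {1, 4, 10, 11}. A clique must lie in a single bag of any decomposition, so no decomposition can have width below 3. Hence tw(G) = 3 exactly.

3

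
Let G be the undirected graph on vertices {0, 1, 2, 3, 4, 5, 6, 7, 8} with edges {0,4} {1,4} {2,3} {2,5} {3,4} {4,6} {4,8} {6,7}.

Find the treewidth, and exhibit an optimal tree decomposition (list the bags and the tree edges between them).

Treewidth 1.
One optimal decomposition is:
Bags: B1 = {4, 6}  B2 = {0, 4}  B3 = {4, 8}  B4 = {3, 4}  B5 = {1, 4}  B6 = {6, 7}  B7 = {2, 3}  B8 = {2, 5}
Tree: B1–B2, B2–B3, B2–B4, B2–B5, B1–B6, B4–B7, B7–B8

Every bag has size at most 2, so the width is 2 − 1 = 1 and tw(G) ≤ 1. Since G has at least one edge (e.g. 4–6), it is not an edgeless graph, so tw(G) ≥ 1. The upper and lower bounds meet at 1, so that is the treewidth.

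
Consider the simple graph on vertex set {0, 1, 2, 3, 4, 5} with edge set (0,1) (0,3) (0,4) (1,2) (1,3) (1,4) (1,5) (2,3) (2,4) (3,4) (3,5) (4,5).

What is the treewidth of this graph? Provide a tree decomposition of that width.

Every bag has size at most 4, so the width is 4 − 1 = 3 and tw(G) ≤ 3. On the other hand G contains the 4-clique {0, 1, 3, 4}. A clique must lie in a single bag of any decomposition, so no decomposition can have width below 3. The upper and lower bounds meet at 3, so that is the treewidth.

Treewidth 3.
One such decomposition:
Bags: B1 = {1, 2, 3, 4}  B2 = {1, 3, 4, 5}  B3 = {0, 1, 3, 4}
Tree: B1–B2, B2–B3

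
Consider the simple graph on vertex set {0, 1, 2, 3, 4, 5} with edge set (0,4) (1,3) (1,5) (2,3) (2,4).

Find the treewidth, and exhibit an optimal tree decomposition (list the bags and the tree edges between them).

Each bag holds 2 vertices, so the decomposition has width 1, which upper-bounds the treewidth. Any graph with an edge has treewidth ≥ 1, and G has the edge 0–4. The upper and lower bounds meet at 1, so that is the treewidth.

Treewidth 1.
Bags: B1 = {0, 4}  B2 = {2, 4}  B3 = {2, 3}  B4 = {1, 3}  B5 = {1, 5}
Tree: B1–B2, B2–B3, B3–B4, B4–B5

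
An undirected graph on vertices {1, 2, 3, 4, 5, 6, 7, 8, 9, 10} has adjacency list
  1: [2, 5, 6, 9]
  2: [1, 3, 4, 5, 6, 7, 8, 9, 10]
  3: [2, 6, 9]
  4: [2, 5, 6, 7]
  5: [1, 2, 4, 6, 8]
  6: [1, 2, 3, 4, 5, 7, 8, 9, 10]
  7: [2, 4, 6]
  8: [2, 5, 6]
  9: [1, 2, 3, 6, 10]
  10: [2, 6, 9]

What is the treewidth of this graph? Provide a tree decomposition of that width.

Treewidth 3.
One such decomposition:
Bags: B1 = {2, 4, 5, 6}  B2 = {2, 4, 6, 7}  B3 = {1, 2, 5, 6}  B4 = {1, 2, 6, 9}  B5 = {2, 6, 9, 10}  B6 = {2, 3, 6, 9}  B7 = {2, 5, 6, 8}
Tree: B1–B2, B1–B3, B3–B4, B4–B5, B5–B6, B1–B7

Each bag holds 4 vertices, so the decomposition has width 3, which upper-bounds the treewidth. For the lower bound, the 4 vertices {2, 3, 6, 9} are pairwise adjacent, and any tree decomposition puts a clique entirely inside one bag — forcing width ≥ 3. Hence tw(G) = 3 exactly.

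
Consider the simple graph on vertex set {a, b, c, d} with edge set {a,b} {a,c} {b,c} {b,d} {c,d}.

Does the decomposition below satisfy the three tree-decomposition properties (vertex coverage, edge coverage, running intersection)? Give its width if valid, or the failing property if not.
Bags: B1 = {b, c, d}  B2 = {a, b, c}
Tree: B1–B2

Vertex coverage: the bags together contain {a, b, c, d}, the full vertex set. Edge coverage: each edge of G has both endpoints in at least one bag. Running intersection: for every vertex, the bags containing it form a connected subtree. All three properties hold, so this is a valid tree decomposition of width max|bag| − 1 = 2, and hence tw(G) ≤ 2.

Yes; width 2.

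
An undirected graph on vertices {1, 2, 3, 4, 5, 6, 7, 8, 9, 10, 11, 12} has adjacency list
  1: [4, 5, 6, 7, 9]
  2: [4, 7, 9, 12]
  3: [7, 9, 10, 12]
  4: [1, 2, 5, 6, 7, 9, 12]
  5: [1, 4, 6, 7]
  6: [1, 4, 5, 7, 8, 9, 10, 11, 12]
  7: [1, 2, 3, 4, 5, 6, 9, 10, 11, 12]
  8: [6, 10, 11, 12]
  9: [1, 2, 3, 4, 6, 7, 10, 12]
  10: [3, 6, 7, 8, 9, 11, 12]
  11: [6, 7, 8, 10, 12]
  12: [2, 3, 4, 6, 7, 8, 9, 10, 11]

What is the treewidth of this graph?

4

A width-4 tree decomposition is:
Bags: B1 = {6, 7, 10, 11, 12}  B2 = {6, 7, 9, 10, 12}  B3 = {3, 7, 9, 10, 12}  B4 = {4, 6, 7, 9, 12}  B5 = {2, 4, 7, 9, 12}  B6 = {1, 4, 6, 7, 9}  B7 = {6, 8, 10, 11, 12}  B8 = {1, 4, 5, 6, 7}
Tree: B1–B2, B2–B3, B2–B4, B4–B5, B4–B6, B1–B7, B6–B8
Each bag holds 5 vertices, so the decomposition has width 4, which upper-bounds the treewidth. On the other hand G contains the 5-clique {6, 8, 10, 11, 12}. A clique must lie in a single bag of any decomposition, so no decomposition can have width below 4. Hence tw(G) = 4 exactly.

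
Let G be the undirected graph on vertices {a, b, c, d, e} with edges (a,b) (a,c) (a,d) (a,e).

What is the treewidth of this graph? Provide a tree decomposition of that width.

Treewidth 1.
One such decomposition:
Bags: B1 = {a, d}  B2 = {a, c}  B3 = {a, e}  B4 = {a, b}
Tree: B1–B2, B1–B3, B2–B4

The largest bag has 2 vertices, giving width 1; this decomposition certifies tw(G) ≤ 1. G has an edge, so its treewidth is at least 1. Hence tw(G) = 1 exactly.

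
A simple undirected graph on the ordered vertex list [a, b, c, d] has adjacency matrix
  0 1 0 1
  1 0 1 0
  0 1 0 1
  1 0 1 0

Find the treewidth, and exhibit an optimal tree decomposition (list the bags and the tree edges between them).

Each bag holds 3 vertices, so the decomposition has width 2, which upper-bounds the treewidth. For the lower bound, G contains the cycle c–b–a–d–c, so G is not a forest; only forests have treewidth ≤ 1, hence tw(G) ≥ 2. Combining the bounds, tw(G) = 2.

Treewidth 2.
One such decomposition:
Bags: B1 = {a, b, c}  B2 = {a, c, d}
Tree: B1–B2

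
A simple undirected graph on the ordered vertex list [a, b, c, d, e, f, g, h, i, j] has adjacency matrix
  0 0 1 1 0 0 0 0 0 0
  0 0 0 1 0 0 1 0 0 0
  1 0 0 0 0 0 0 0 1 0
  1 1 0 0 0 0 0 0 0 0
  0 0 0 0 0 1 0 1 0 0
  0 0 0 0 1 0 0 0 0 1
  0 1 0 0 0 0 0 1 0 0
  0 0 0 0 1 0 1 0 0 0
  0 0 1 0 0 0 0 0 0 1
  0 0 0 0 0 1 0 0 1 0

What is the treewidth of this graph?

A width-2 tree decomposition is:
Bags: B1 = {c, i, j}  B2 = {a, c, j}  B3 = {a, d, j}  B4 = {b, d, j}  B5 = {b, g, j}  B6 = {g, h, j}  B7 = {e, h, j}  B8 = {e, f, j}
Tree: B1–B2, B2–B3, B3–B4, B4–B5, B5–B6, B6–B7, B7–B8
Every bag has size at most 3, so the width is 3 − 1 = 2 and tw(G) ≤ 2. The edges j–i–c–a–d–b–g–h–e–f–j form a cycle, so G is not a tree and its treewidth is at least 2. The upper and lower bounds meet at 2, so that is the treewidth.

2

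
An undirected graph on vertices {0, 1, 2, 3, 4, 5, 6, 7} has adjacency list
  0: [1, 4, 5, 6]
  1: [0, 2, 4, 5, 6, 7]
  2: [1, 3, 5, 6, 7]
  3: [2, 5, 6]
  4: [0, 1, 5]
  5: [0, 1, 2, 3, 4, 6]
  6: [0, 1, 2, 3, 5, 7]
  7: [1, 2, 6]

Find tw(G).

A width-3 tree decomposition is:
Bags: B1 = {1, 2, 5, 6}  B2 = {0, 1, 5, 6}  B3 = {1, 2, 6, 7}  B4 = {0, 1, 4, 5}  B5 = {2, 3, 5, 6}
Tree: B1–B2, B1–B3, B2–B4, B1–B5
Each bag holds 4 vertices, so the decomposition has width 3, which upper-bounds the treewidth. Conversely, {0, 1, 4, 5} is a clique of size 4, and the vertices of any clique must share a bag in every tree decomposition; so some bag has ≥ 4 vertices and tw(G) ≥ 3. Hence tw(G) = 3 exactly.

3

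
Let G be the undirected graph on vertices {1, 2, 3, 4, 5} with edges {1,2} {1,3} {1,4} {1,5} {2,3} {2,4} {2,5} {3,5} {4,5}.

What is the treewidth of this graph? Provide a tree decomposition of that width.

The largest bag has 4 vertices, giving width 3; this decomposition certifies tw(G) ≤ 3. On the other hand G contains the 4-clique {1, 2, 3, 5}. A clique must lie in a single bag of any decomposition, so no decomposition can have width below 3. Combining the bounds, tw(G) = 3.

Treewidth 3.
Bags: B1 = {1, 2, 3, 5}  B2 = {1, 2, 4, 5}
Tree: B1–B2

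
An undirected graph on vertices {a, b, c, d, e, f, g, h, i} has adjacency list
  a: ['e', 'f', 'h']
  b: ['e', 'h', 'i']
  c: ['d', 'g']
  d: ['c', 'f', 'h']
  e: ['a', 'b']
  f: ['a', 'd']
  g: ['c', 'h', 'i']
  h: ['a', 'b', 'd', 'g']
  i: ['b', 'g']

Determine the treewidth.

3

A width-3 tree decomposition is:
Bags: B1 = {a, b, e, i}  B2 = {a, b, h, i}  B3 = {a, g, h, i}  B4 = {a, f, g, h}  B5 = {d, f, g, h}  B6 = {c, d, f, g}
Tree: B1–B2, B2–B3, B3–B4, B4–B5, B5–B6
The largest bag has 4 vertices, giving width 3; this decomposition certifies tw(G) ≤ 3. For the lower bound: the 4 vertex sets {b,e,i}, {a}, {h}, {c,d,f,g} are disjoint, each induces a connected subgraph, and every pair is joined by at least one edge of G. Contracting each set to a single vertex therefore yields K_{4} as a minor, and since treewidth is minor-monotone, tw(G) ≥ tw(K_{4}) = 3. The upper and lower bounds meet at 3, so that is the treewidth.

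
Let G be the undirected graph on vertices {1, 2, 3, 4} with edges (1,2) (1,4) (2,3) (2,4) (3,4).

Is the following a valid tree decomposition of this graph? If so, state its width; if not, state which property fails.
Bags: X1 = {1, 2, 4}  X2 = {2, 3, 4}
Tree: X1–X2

Every vertex of G appears in some bag (union = {1, 2, 3, 4}); every edge is covered by a bag; and for each vertex v the set of bags containing v is connected in the bag tree. The decomposition is therefore valid. The largest bag has 3 vertices, so the width is 2.

Yes; width 2.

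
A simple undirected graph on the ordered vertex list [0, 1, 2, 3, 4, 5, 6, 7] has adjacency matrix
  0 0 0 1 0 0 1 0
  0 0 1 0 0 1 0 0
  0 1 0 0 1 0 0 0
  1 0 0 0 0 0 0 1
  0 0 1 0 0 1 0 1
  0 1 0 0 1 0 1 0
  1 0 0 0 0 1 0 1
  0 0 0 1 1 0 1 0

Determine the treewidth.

A width-2 tree decomposition is:
Bags: B1 = {0, 3, 7}  B2 = {0, 6, 7}  B3 = {4, 6, 7}  B4 = {4, 5, 6}  B5 = {2, 4, 5}  B6 = {1, 2, 5}
Tree: B1–B2, B2–B3, B3–B4, B4–B5, B5–B6
The largest bag has 3 vertices, giving width 2; this decomposition certifies tw(G) ≤ 2. Since 3–0–6–7–3 is a cycle in G, G is not acyclic. Forests are exactly the graphs of treewidth ≤ 1, so tw(G) ≥ 2. Hence tw(G) = 2 exactly.

2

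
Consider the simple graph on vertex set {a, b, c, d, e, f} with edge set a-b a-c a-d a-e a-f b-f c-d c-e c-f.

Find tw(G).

2

A width-2 tree decomposition is:
Bags: B1 = {a, c, f}  B2 = {a, b, f}  B3 = {a, c, e}  B4 = {a, c, d}
Tree: B1–B2, B1–B3, B3–B4
Each bag holds 3 vertices, so the decomposition has width 2, which upper-bounds the treewidth. For the lower bound, the 3 vertices {a, c, d} are pairwise adjacent, and any tree decomposition puts a clique entirely inside one bag — forcing width ≥ 2. The upper and lower bounds meet at 2, so that is the treewidth.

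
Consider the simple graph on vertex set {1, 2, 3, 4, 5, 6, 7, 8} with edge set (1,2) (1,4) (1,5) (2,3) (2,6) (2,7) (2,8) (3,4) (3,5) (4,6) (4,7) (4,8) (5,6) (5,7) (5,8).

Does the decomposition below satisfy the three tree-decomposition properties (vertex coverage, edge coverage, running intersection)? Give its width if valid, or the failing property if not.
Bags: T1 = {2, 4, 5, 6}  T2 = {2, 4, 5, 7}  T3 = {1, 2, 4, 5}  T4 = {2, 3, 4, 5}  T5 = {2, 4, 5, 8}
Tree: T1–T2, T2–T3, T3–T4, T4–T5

Vertex coverage: the bags together contain {1, 2, 3, 4, 5, 6, 7, 8}, the full vertex set. Edge coverage: each edge of G has both endpoints in at least one bag. Running intersection: for every vertex, the bags containing it form a connected subtree. All three properties hold, so this is a valid tree decomposition of width max|bag| − 1 = 3, and hence tw(G) ≤ 3.

Yes; width 3.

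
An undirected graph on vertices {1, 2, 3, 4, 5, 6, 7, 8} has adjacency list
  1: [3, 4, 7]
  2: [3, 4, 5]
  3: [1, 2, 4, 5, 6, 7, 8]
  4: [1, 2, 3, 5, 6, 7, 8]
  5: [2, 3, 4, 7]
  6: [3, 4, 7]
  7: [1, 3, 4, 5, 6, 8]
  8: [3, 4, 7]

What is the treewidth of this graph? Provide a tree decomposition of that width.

Each bag holds 4 vertices, so the decomposition has width 3, which upper-bounds the treewidth. On the other hand G contains the 4-clique {2, 3, 4, 5}. A clique must lie in a single bag of any decomposition, so no decomposition can have width below 3. Hence tw(G) = 3 exactly.

Treewidth 3.
Bags: B1 = {3, 4, 5, 7}  B2 = {1, 3, 4, 7}  B3 = {3, 4, 7, 8}  B4 = {2, 3, 4, 5}  B5 = {3, 4, 6, 7}
Tree: B1–B2, B2–B3, B1–B4, B2–B5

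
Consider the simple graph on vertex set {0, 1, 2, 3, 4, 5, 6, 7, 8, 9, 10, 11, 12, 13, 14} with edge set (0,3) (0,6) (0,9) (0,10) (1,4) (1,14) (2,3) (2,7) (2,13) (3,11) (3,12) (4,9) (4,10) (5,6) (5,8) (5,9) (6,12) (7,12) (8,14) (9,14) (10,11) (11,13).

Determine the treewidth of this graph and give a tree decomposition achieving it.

Treewidth 3.
One optimal decomposition is:
Bags: B1 = {2, 7, 12, 13}  B2 = {2, 3, 12, 13}  B3 = {3, 11, 12, 13}  B4 = {3, 6, 11, 12}  B5 = {0, 3, 6, 11}  B6 = {0, 6, 10, 11}  B7 = {0, 5, 6, 10}  B8 = {0, 5, 9, 10}  B9 = {4, 5, 9, 10}  B10 = {4, 5, 8, 9}  B11 = {4, 8, 9, 14}  B12 = {1, 4, 8, 14}
Tree: B1–B2, B2–B3, B3–B4, B4–B5, B5–B6, B6–B7, B7–B8, B8–B9, B9–B10, B10–B11, B11–B12

Each bag holds 4 vertices, so the decomposition has width 3, which upper-bounds the treewidth. For the lower bound: the 4 vertex sets {2,7,13}, {12}, {3}, {0,6,10,11} are disjoint, each induces a connected subgraph, and every pair is joined by at least one edge of G. Contracting each set to a single vertex therefore yields K_{4} as a minor, and since treewidth is minor-monotone, tw(G) ≥ tw(K_{4}) = 3. Combining the bounds, tw(G) = 3.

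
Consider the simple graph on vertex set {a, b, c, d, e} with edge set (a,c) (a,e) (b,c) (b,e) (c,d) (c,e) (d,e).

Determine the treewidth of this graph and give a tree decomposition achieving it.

Treewidth 2.
One such decomposition:
Bags: B1 = {c, d, e}  B2 = {b, c, e}  B3 = {a, c, e}
Tree: B1–B2, B2–B3

Each bag holds 3 vertices, so the decomposition has width 2, which upper-bounds the treewidth. For the lower bound, the 3 vertices {c, d, e} are pairwise adjacent, and any tree decomposition puts a clique entirely inside one bag — forcing width ≥ 2. The upper and lower bounds meet at 2, so that is the treewidth.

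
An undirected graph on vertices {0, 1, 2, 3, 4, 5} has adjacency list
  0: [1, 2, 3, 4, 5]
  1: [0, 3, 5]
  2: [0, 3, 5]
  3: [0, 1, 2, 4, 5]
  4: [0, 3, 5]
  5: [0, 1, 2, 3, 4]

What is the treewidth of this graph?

A width-3 tree decomposition is:
Bags: B1 = {0, 1, 3, 5}  B2 = {0, 2, 3, 5}  B3 = {0, 3, 4, 5}
Tree: B1–B2, B2–B3
The largest bag has 4 vertices, giving width 3; this decomposition certifies tw(G) ≤ 3. For the lower bound, the 4 vertices {0, 1, 3, 5} are pairwise adjacent, and any tree decomposition puts a clique entirely inside one bag — forcing width ≥ 3. Therefore the treewidth is 3.

3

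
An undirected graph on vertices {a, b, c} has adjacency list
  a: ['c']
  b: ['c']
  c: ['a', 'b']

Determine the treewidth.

1

A width-1 tree decomposition is:
Bags: B1 = {a, c}  B2 = {b, c}
Tree: B1–B2
The largest bag has 2 vertices, giving width 1; this decomposition certifies tw(G) ≤ 1. Any graph with an edge has treewidth ≥ 1, and G has the edge a–c. The upper and lower bounds meet at 1, so that is the treewidth.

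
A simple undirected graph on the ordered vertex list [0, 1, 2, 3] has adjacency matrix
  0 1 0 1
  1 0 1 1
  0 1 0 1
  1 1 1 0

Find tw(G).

2

A width-2 tree decomposition is:
Bags: B1 = {0, 1, 3}  B2 = {1, 2, 3}
Tree: B1–B2
The largest bag has 3 vertices, giving width 2; this decomposition certifies tw(G) ≤ 2. Conversely, {0, 1, 3} is a clique of size 3, and the vertices of any clique must share a bag in every tree decomposition; so some bag has ≥ 3 vertices and tw(G) ≥ 2. The upper and lower bounds meet at 2, so that is the treewidth.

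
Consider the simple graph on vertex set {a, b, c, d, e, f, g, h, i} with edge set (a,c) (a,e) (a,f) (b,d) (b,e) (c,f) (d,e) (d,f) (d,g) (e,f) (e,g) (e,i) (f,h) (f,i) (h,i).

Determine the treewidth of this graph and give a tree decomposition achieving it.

Treewidth 2.
Bags: B1 = {d, e, f}  B2 = {d, e, g}  B3 = {e, f, i}  B4 = {a, e, f}  B5 = {b, d, e}  B6 = {f, h, i}  B7 = {a, c, f}
Tree: B1–B2, B1–B3, B1–B4, B1–B5, B3–B6, B4–B7

The largest bag has 3 vertices, giving width 2; this decomposition certifies tw(G) ≤ 2. Conversely, {d, e, g} is a clique of size 3, and the vertices of any clique must share a bag in every tree decomposition; so some bag has ≥ 3 vertices and tw(G) ≥ 2. Therefore the treewidth is 2.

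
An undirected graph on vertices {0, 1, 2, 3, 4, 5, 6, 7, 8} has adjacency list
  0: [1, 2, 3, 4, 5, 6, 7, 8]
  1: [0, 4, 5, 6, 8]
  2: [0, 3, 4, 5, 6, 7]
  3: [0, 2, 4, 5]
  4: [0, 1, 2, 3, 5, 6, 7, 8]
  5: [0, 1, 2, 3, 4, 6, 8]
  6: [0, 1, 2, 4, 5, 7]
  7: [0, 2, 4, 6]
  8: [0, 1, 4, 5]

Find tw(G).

A width-4 tree decomposition is:
Bags: B1 = {0, 2, 4, 5, 6}  B2 = {0, 1, 4, 5, 6}  B3 = {0, 2, 4, 6, 7}  B4 = {0, 2, 3, 4, 5}  B5 = {0, 1, 4, 5, 8}
Tree: B1–B2, B1–B3, B1–B4, B2–B5
Every bag has size at most 5, so the width is 5 − 1 = 4 and tw(G) ≤ 4. On the other hand G contains the 5-clique {0, 1, 4, 5, 8}. A clique must lie in a single bag of any decomposition, so no decomposition can have width below 4. Therefore the treewidth is 4.

4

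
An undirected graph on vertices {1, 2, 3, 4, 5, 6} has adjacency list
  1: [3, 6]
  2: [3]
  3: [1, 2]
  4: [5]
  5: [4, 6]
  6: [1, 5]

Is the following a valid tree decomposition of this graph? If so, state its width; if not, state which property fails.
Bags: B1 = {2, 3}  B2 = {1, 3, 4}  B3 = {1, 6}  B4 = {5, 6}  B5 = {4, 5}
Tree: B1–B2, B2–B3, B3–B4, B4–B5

No — bags containing vertex 4 are not connected in the tree.

A tree decomposition must satisfy three properties: every vertex lies in some bag; for every edge, both endpoints lie together in some bag; and for every vertex, the bags containing it form a connected subtree. Here bags containing vertex 4 are not connected in the tree, so the decomposition is invalid.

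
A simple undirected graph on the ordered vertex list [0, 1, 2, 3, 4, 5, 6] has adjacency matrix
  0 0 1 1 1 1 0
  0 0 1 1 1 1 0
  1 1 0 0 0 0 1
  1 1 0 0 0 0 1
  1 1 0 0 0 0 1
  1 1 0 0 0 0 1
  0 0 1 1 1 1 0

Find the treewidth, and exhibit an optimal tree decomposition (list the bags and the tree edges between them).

Each bag holds 4 vertices, so the decomposition has width 3, which upper-bounds the treewidth. For the lower bound: the 4 vertex sets {1,5}, {3,6}, {0}, {2} are disjoint, each induces a connected subgraph, and every pair is joined by at least one edge of G. Contracting each set to a single vertex therefore yields K_{4} as a minor, and since treewidth is minor-monotone, tw(G) ≥ tw(K_{4}) = 3. Combining the bounds, tw(G) = 3.

Treewidth 3.
One such decomposition:
Bags: B1 = {0, 1, 5, 6}  B2 = {0, 1, 3, 6}  B3 = {0, 1, 2, 6}  B4 = {0, 1, 4, 6}
Tree: B1–B2, B2–B3, B3–B4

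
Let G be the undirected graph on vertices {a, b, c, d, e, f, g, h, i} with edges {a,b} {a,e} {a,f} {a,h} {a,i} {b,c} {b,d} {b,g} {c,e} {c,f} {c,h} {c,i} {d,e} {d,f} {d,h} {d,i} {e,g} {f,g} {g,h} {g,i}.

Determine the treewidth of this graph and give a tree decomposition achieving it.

The largest bag has 5 vertices, giving width 4; this decomposition certifies tw(G) ≤ 4. For the lower bound: the 5 vertex sets {f,g}, {c,i}, {d,h}, {a}, {e} are disjoint, each induces a connected subgraph, and every pair is joined by at least one edge of G. Contracting each set to a single vertex therefore yields K_{5} as a minor, and since treewidth is minor-monotone, tw(G) ≥ tw(K_{5}) = 4. The upper and lower bounds meet at 4, so that is the treewidth.

Treewidth 4.
One such decomposition:
Bags: B1 = {a, c, d, f, g}  B2 = {a, c, d, g, i}  B3 = {a, c, d, g, h}  B4 = {a, c, d, e, g}  B5 = {a, b, c, d, g}
Tree: B1–B2, B2–B3, B3–B4, B4–B5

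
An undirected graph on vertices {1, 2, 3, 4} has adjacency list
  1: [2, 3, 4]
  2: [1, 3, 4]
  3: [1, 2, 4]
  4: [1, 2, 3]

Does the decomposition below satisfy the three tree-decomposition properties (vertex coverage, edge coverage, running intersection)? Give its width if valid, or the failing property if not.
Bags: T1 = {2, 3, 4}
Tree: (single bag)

No — vertex 1 appears in no bag.

A tree decomposition must satisfy three properties: every vertex lies in some bag; for every edge, both endpoints lie together in some bag; and for every vertex, the bags containing it form a connected subtree. Here vertex 1 appears in no bag, so the decomposition is invalid.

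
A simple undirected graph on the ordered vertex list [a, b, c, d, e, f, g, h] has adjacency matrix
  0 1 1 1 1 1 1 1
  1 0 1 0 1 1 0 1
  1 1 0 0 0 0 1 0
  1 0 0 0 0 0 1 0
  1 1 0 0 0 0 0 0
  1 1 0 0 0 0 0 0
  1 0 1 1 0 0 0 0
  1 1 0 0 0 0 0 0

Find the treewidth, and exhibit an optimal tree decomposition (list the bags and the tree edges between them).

The largest bag has 3 vertices, giving width 2; this decomposition certifies tw(G) ≤ 2. Conversely, {a, d, g} is a clique of size 3, and the vertices of any clique must share a bag in every tree decomposition; so some bag has ≥ 3 vertices and tw(G) ≥ 2. The upper and lower bounds meet at 2, so that is the treewidth.

Treewidth 2.
One such decomposition:
Bags: B1 = {a, b, c}  B2 = {a, c, g}  B3 = {a, b, f}  B4 = {a, d, g}  B5 = {a, b, h}  B6 = {a, b, e}
Tree: B1–B2, B1–B3, B2–B4, B1–B5, B5–B6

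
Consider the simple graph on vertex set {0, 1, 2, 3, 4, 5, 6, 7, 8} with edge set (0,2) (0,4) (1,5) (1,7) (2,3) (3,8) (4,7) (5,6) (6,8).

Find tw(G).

2

A width-2 tree decomposition is:
Bags: B1 = {0, 4, 7}  B2 = {0, 2, 7}  B3 = {2, 3, 7}  B4 = {3, 7, 8}  B5 = {6, 7, 8}  B6 = {5, 6, 7}  B7 = {1, 5, 7}
Tree: B1–B2, B2–B3, B3–B4, B4–B5, B5–B6, B6–B7
Every bag has size at most 3, so the width is 3 − 1 = 2 and tw(G) ≤ 2. For the lower bound, G contains the cycle 7–4–0–2–3–8–6–5–1–7, so G is not a forest; only forests have treewidth ≤ 1, hence tw(G) ≥ 2. Combining the bounds, tw(G) = 2.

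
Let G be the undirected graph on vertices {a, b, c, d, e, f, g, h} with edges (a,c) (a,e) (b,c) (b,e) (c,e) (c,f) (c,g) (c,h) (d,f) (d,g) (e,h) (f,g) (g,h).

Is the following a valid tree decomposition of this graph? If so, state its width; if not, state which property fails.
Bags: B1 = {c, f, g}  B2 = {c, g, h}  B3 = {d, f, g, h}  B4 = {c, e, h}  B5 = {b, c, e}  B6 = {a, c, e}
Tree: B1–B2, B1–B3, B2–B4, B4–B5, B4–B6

No — bags containing vertex h are not connected in the tree.

A tree decomposition must satisfy three properties: every vertex lies in some bag; for every edge, both endpoints lie together in some bag; and for every vertex, the bags containing it form a connected subtree. Here bags containing vertex h are not connected in the tree, so the decomposition is invalid.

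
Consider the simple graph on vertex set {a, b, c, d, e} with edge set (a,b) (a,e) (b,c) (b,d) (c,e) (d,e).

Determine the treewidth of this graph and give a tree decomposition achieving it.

The largest bag has 3 vertices, giving width 2; this decomposition certifies tw(G) ≤ 2. Since c–e–d–b–c is a cycle in G, G is not acyclic. Forests are exactly the graphs of treewidth ≤ 1, so tw(G) ≥ 2. Therefore the treewidth is 2.

Treewidth 2.
Bags: B1 = {b, c, e}  B2 = {b, d, e}  B3 = {a, b, e}
Tree: B1–B2, B2–B3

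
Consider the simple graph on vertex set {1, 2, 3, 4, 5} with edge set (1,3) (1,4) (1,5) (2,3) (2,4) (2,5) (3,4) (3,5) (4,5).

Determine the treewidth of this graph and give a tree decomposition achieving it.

Every bag has size at most 4, so the width is 4 − 1 = 3 and tw(G) ≤ 3. On the other hand G contains the 4-clique {1, 3, 4, 5}. A clique must lie in a single bag of any decomposition, so no decomposition can have width below 3. Hence tw(G) = 3 exactly.

Treewidth 3.
One such decomposition:
Bags: B1 = {2, 3, 4, 5}  B2 = {1, 3, 4, 5}
Tree: B1–B2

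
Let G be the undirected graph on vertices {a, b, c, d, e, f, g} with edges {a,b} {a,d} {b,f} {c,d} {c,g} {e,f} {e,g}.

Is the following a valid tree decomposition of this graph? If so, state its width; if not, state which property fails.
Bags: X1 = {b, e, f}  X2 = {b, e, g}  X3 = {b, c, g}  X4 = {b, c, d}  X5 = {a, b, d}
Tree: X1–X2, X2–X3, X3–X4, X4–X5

Yes; width 2.

Every vertex of G appears in some bag (union = {a, b, c, d, e, f, g}); every edge is covered by a bag; and for each vertex v the set of bags containing v is connected in the bag tree. The decomposition is therefore valid. The largest bag has 3 vertices, so the width is 2.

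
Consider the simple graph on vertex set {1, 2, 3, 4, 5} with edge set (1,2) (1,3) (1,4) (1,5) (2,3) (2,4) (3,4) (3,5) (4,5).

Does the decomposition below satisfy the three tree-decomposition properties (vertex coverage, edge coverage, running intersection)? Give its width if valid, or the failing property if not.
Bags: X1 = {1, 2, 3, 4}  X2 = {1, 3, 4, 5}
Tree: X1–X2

Checking the three conditions: (i) the bags cover all of {1, 2, 3, 4, 5}; (ii) for each edge, some bag contains both endpoints; (iii) the bags containing any fixed vertex form a subtree. All hold, so the decomposition is valid with width 4 − 1 = 3.

Yes; width 3.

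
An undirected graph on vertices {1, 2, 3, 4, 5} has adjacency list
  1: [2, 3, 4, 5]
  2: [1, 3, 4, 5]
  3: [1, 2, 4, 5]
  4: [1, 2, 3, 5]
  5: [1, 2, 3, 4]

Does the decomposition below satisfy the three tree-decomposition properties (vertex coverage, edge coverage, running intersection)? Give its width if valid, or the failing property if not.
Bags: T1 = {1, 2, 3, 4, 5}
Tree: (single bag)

Yes; width 4.

Every vertex of G appears in some bag (union = {1, 2, 3, 4, 5}); every edge is covered by a bag; and for each vertex v the set of bags containing v is connected in the bag tree. The decomposition is therefore valid. The largest bag has 5 vertices, so the width is 4.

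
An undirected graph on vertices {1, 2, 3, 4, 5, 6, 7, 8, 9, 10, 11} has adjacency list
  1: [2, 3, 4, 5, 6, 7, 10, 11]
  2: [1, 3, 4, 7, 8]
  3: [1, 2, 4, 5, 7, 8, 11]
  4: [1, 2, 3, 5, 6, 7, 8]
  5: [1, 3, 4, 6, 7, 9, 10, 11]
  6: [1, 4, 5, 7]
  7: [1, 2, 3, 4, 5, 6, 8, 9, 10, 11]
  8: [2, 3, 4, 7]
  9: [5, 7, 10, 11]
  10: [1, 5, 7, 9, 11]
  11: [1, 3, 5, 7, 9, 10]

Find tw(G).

4

A width-4 tree decomposition is:
Bags: B1 = {1, 3, 4, 5, 7}  B2 = {1, 4, 5, 6, 7}  B3 = {1, 3, 5, 7, 11}  B4 = {1, 2, 3, 4, 7}  B5 = {1, 5, 7, 10, 11}  B6 = {5, 7, 9, 10, 11}  B7 = {2, 3, 4, 7, 8}
Tree: B1–B2, B1–B3, B1–B4, B3–B5, B5–B6, B4–B7
Every bag has size at most 5, so the width is 5 − 1 = 4 and tw(G) ≤ 4. On the other hand G contains the 5-clique {2, 3, 4, 7, 8}. A clique must lie in a single bag of any decomposition, so no decomposition can have width below 4. Therefore the treewidth is 4.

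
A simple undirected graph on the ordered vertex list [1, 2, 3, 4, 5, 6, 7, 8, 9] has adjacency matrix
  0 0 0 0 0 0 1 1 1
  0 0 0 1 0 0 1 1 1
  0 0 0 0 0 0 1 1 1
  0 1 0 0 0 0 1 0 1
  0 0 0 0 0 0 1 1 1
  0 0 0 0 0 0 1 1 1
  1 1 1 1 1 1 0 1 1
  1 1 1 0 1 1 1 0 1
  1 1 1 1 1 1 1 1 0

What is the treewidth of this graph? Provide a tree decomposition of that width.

Treewidth 3.
Bags: B1 = {1, 7, 8, 9}  B2 = {6, 7, 8, 9}  B3 = {2, 7, 8, 9}  B4 = {2, 4, 7, 9}  B5 = {3, 7, 8, 9}  B6 = {5, 7, 8, 9}
Tree: B1–B2, B1–B3, B3–B4, B3–B5, B1–B6

The largest bag has 4 vertices, giving width 3; this decomposition certifies tw(G) ≤ 3. For the lower bound, the 4 vertices {1, 7, 8, 9} are pairwise adjacent, and any tree decomposition puts a clique entirely inside one bag — forcing width ≥ 3. The upper and lower bounds meet at 3, so that is the treewidth.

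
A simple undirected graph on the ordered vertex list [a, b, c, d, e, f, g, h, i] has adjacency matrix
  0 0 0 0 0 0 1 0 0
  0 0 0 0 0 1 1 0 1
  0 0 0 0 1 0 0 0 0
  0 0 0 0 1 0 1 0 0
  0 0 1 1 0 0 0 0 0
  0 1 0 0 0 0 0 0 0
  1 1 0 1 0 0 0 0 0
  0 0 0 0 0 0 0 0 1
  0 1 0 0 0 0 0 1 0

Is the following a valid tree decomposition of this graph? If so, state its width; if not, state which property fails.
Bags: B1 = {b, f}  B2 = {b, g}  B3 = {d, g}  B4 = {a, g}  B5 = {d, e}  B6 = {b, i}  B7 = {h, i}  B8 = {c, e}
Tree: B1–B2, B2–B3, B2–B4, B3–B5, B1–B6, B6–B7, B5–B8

Yes; width 1.

Vertex coverage: the bags together contain {a, b, c, d, e, f, g, h, i}, the full vertex set. Edge coverage: each edge of G has both endpoints in at least one bag. Running intersection: for every vertex, the bags containing it form a connected subtree. All three properties hold, so this is a valid tree decomposition of width max|bag| − 1 = 1, and hence tw(G) ≤ 1.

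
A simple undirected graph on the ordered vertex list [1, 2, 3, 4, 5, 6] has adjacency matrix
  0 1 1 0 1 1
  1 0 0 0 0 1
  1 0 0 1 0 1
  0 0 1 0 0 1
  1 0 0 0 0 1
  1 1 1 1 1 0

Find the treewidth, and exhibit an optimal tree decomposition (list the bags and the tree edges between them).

Every bag has size at most 3, so the width is 3 − 1 = 2 and tw(G) ≤ 2. For the lower bound, the 3 vertices {1, 2, 6} are pairwise adjacent, and any tree decomposition puts a clique entirely inside one bag — forcing width ≥ 2. Therefore the treewidth is 2.

Treewidth 2.
Bags: B1 = {1, 3, 6}  B2 = {3, 4, 6}  B3 = {1, 2, 6}  B4 = {1, 5, 6}
Tree: B1–B2, B1–B3, B3–B4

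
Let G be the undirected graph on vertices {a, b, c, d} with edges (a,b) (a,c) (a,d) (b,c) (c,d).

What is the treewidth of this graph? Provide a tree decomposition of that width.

Every bag has size at most 3, so the width is 3 − 1 = 2 and tw(G) ≤ 2. Conversely, {a, c, d} is a clique of size 3, and the vertices of any clique must share a bag in every tree decomposition; so some bag has ≥ 3 vertices and tw(G) ≥ 2. The upper and lower bounds meet at 2, so that is the treewidth.

Treewidth 2.
One such decomposition:
Bags: B1 = {a, c, d}  B2 = {a, b, c}
Tree: B1–B2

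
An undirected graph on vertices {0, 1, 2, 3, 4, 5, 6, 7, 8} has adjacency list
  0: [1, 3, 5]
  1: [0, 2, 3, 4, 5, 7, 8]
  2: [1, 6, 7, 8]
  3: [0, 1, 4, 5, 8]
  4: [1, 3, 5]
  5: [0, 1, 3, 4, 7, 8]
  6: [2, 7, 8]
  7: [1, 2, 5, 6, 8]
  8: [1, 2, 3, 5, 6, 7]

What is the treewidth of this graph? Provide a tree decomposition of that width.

Treewidth 3.
One optimal decomposition is:
Bags: B1 = {1, 5, 7, 8}  B2 = {1, 2, 7, 8}  B3 = {1, 3, 5, 8}  B4 = {2, 6, 7, 8}  B5 = {1, 3, 4, 5}  B6 = {0, 1, 3, 5}
Tree: B1–B2, B1–B3, B2–B4, B3–B5, B3–B6

Each bag holds 4 vertices, so the decomposition has width 3, which upper-bounds the treewidth. On the other hand G contains the 4-clique {1, 2, 7, 8}. A clique must lie in a single bag of any decomposition, so no decomposition can have width below 3. Combining the bounds, tw(G) = 3.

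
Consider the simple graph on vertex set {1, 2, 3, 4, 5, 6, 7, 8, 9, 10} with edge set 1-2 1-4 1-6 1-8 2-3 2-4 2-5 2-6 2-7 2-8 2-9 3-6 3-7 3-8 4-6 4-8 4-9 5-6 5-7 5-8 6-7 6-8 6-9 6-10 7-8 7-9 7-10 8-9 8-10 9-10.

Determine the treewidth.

A width-4 tree decomposition is:
Bags: B1 = {2, 3, 6, 7, 8}  B2 = {2, 5, 6, 7, 8}  B3 = {2, 6, 7, 8, 9}  B4 = {2, 4, 6, 8, 9}  B5 = {6, 7, 8, 9, 10}  B6 = {1, 2, 4, 6, 8}
Tree: B1–B2, B1–B3, B3–B4, B3–B5, B4–B6
The largest bag has 5 vertices, giving width 4; this decomposition certifies tw(G) ≤ 4. On the other hand G contains the 5-clique {1, 2, 4, 6, 8}. A clique must lie in a single bag of any decomposition, so no decomposition can have width below 4. Therefore the treewidth is 4.

4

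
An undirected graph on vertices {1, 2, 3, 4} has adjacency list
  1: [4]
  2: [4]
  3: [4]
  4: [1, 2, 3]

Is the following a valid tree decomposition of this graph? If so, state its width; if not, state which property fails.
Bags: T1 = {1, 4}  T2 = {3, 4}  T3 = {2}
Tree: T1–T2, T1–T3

A tree decomposition must satisfy three properties: every vertex lies in some bag; for every edge, both endpoints lie together in some bag; and for every vertex, the bags containing it form a connected subtree. Here edge (4,2) lies in no bag, so the decomposition is invalid.

No — edge (4,2) lies in no bag.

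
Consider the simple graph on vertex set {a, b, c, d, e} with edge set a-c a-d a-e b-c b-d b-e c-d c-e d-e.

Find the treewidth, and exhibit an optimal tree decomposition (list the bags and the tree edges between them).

Each bag holds 4 vertices, so the decomposition has width 3, which upper-bounds the treewidth. Conversely, {a, c, d, e} is a clique of size 4, and the vertices of any clique must share a bag in every tree decomposition; so some bag has ≥ 4 vertices and tw(G) ≥ 3. The upper and lower bounds meet at 3, so that is the treewidth.

Treewidth 3.
One such decomposition:
Bags: B1 = {b, c, d, e}  B2 = {a, c, d, e}
Tree: B1–B2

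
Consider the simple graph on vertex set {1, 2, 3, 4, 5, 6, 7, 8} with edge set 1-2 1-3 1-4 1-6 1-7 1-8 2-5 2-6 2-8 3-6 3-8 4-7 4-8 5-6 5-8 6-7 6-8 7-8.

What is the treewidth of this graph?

A width-3 tree decomposition is:
Bags: B1 = {1, 2, 6, 8}  B2 = {1, 6, 7, 8}  B3 = {1, 4, 7, 8}  B4 = {1, 3, 6, 8}  B5 = {2, 5, 6, 8}
Tree: B1–B2, B2–B3, B1–B4, B1–B5
Every bag has size at most 4, so the width is 4 − 1 = 3 and tw(G) ≤ 3. Conversely, {1, 4, 7, 8} is a clique of size 4, and the vertices of any clique must share a bag in every tree decomposition; so some bag has ≥ 4 vertices and tw(G) ≥ 3. Combining the bounds, tw(G) = 3.

3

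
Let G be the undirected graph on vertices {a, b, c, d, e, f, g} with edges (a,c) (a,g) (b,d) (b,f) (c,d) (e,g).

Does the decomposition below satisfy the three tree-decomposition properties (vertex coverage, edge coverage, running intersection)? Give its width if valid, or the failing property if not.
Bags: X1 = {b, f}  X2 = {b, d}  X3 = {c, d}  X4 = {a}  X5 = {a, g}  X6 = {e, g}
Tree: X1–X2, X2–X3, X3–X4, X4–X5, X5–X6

No — edge (c,a) lies in no bag.

A tree decomposition must satisfy three properties: every vertex lies in some bag; for every edge, both endpoints lie together in some bag; and for every vertex, the bags containing it form a connected subtree. Here edge (c,a) lies in no bag, so the decomposition is invalid.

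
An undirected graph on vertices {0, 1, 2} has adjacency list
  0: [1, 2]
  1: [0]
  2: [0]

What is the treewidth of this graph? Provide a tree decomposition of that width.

Treewidth 1.
Bags: B1 = {0, 1}  B2 = {0, 2}
Tree: B1–B2

Every bag has size at most 2, so the width is 2 − 1 = 1 and tw(G) ≤ 1. G has an edge, so its treewidth is at least 1. Hence tw(G) = 1 exactly.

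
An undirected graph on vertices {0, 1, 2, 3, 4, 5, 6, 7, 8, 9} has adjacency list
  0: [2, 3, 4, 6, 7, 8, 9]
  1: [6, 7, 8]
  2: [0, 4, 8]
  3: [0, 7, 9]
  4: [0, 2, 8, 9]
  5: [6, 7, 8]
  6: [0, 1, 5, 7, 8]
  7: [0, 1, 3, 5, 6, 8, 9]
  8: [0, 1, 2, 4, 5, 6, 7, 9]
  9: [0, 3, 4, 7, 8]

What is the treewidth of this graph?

3

A width-3 tree decomposition is:
Bags: B1 = {1, 6, 7, 8}  B2 = {5, 6, 7, 8}  B3 = {0, 6, 7, 8}  B4 = {0, 7, 8, 9}  B5 = {0, 3, 7, 9}  B6 = {0, 4, 8, 9}  B7 = {0, 2, 4, 8}
Tree: B1–B2, B1–B3, B3–B4, B4–B5, B4–B6, B6–B7
Every bag has size at most 4, so the width is 4 − 1 = 3 and tw(G) ≤ 3. Conversely, {0, 4, 8, 9} is a clique of size 4, and the vertices of any clique must share a bag in every tree decomposition; so some bag has ≥ 4 vertices and tw(G) ≥ 3. The upper and lower bounds meet at 3, so that is the treewidth.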